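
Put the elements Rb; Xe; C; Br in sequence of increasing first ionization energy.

C is in period 2, group 14; Br is in period 4, group 17; Rb is in period 5, group 1; Xe is in period 5, group 18.
Removing the outermost electron gets harder across a period and easier down a group.
Here both period and group differ, so the two effects have to be weighed against each other.
C > Rb: both effects reinforce here, so C is clearly the higher of the two.
Br > C: the two effects oppose for this pair; the across-period effect wins (1140 vs 1086 kJ/mol).
Xe > Br: period and group pull opposite ways; the across-period shift dominates (1170 vs 1140 kJ/mol).
Tabulated first ionization energy (kJ/mol): C 1086, Br 1140, Rb 403, Xe 1170.
So from lowest to highest: Rb < C < Br < Xe.

Rb < C < Br < Xe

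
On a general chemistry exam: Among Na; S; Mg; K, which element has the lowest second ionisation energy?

IE_2 is the cost of taking one more electron from the +1 cation: Na⁺ is the bare [Ne] core; S⁺ still has 5 valence electrons; Mg⁺ still has 1 valence electron; K⁺ is the bare [Ar] core.
Pulling an electron out of a noble-gas core costs far more than removing a remaining valence electron, so K and Na sit at the high end of IE_2.
Valence configurations: S⁺ [Ne]3s²3p³, Mg⁺ [Ne]3s¹.
Tabulated IE_2 (kJ/mol): Na 4562, S 2252, Mg 1451, K 3052.
Putting it together, IE_2: Mg < S < K < Na.

Mg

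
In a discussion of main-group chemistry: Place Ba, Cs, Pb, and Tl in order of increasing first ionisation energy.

Cs < Ba < Tl < Pb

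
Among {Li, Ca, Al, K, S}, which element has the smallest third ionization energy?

Al

IE_3 is the cost of taking one more electron from the +2 cation: Li²⁺ is already 1 electron into the core; Ca²⁺ is the bare [Ar] core; Al²⁺ still has 1 valence electron; K²⁺ is already 1 electron into the core; S²⁺ still has 4 valence electrons.
Core electrons are held far more tightly than valence electrons, so K, Ca and Li top the IE_3 order.
Valence configurations: Al²⁺ [Ne]3s¹, S²⁺ [Ne]3s²3p².
Tabulated IE_3 (kJ/mol): Li 11815, Ca 4912, Al 2745, K 4420, S 3357.
Overall IE_3 order: Al < S < K < Ca < Li.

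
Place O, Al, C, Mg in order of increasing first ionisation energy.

C is in period 2, group 14; O is in period 2, group 16; Mg is in period 3, group 2; Al is in period 3, group 13.
Across a period the outer electron is held more tightly (higher IE₁); down a group it sits in a higher shell, more shielded, and comes off more easily.
Neither a single period nor a single group — weigh both effects.
Mg > Al: this pair runs against the simple trend — see the exception note.
C > Mg: both effects reinforce here, so C is clearly the higher of the two.
O > C: O lies to the right of C in period 2, so the across-period effect alone puts O higher.
Note the exception: Mg has a higher first ionization energy than Al, contrary to the simple trend — Al's single 3p electron is easier to remove than one from Mg's filled 3s².
Approximate values (kJ/mol): C 1086, O 1314, Mg 738, Al 578.
So from lowest to highest: Al < Mg < C < O.

Al < Mg < C < O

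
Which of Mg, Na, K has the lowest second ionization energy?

The second ionization energy removes an electron from the +1 ion. For each element: Mg⁺ still has 1 valence electron; Na⁺ is the bare [Ne] core; K⁺ is the bare [Ar] core.
Pulling an electron out of a noble-gas core costs far more than removing a remaining valence electron, so K and Na sit at the high end of IE_2.
Tabulated IE_2 (kJ/mol): Mg 1451, Na 4562, K 3052.
Hence IE_2: Mg < K < Na.

Mg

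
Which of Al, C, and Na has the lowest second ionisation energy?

IE_2 is the cost of taking one more electron from the +1 cation: Al⁺ still has 2 valence electrons; C⁺ still has 3 valence electrons; Na⁺ is the bare [Ne] core.
Breaking into a closed-shell core is much more expensive than removing a leftover valence electron — Na has the largest IE_2 here.
Valence configurations: Al⁺ [Ne]3s², C⁺ [He]2s²2p¹.
The numbers (kJ/mol): Al 1817, C 2353, Na 4562.
Hence IE_2: Al < C < Na.

Al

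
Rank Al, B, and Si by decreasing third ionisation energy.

B > Si > Al

Consider each +2 ion: Al²⁺ still has 1 valence electron; B²⁺ still has 1 valence electron; Si²⁺ still has 2 valence electrons.
All are still removing valence electrons, so compare the +2 ions as you would atoms: IE_3 generally rises across a period (higher Z_eff) and falls down a group (larger shell), subject to the usual subshell exceptions.
Valence configurations: Al²⁺ [Ne]3s¹, B²⁺ [He]2s¹, Si²⁺ [Ne]3s².
Approximate IE_3 values (kJ/mol): Al 2745, B 3660, Si 3232.
So the third ionization energies run Al < Si < B.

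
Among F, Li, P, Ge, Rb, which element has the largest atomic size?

Li is in period 2, group 1; F is in period 2, group 17; P is in period 3, group 15; Ge is in period 4, group 14; Rb is in period 5, group 1.
Atomic radius shrinks across a period as nuclear charge pulls the same shell inward, and grows down a group as new shells are added.
These span different periods and groups, so the two trends combine.
P > F: both effects reinforce here, so P is clearly the larger of the two.
Ge > P: relative to P, both the across-period and down-group shifts push Ge's atomic radius up.
Li > Ge: the two effects oppose for this pair; the across-period effect wins (133 vs 121 pm).
Rb > Li: they share group 1; the group trend gives Rb the larger value.
Tabulated atomic radius (pm): Li 133, F 64, P 111, Ge 121, Rb 210.
The largest atomic size among these belongs to Rb.

Rb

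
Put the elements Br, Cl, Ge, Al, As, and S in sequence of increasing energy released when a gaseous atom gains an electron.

Al is in period 3, group 13; S is in period 3, group 16; Cl is in period 3, group 17; Ge is in period 4, group 14; As is in period 4, group 15; Br is in period 4, group 17.
Adding an electron releases more energy for atoms nearer the top right (short of the noble gases).
These span different periods and groups, so the two trends combine.
As > Al: the two effects oppose for this pair; the across-period effect wins (78 vs 42 kJ/mol).
Ge > As: this pair runs against the simple trend — see the exception note.
S > Ge: relative to Ge, both the across-period and down-group shifts push S's electron affinity up.
Br > S: the two effects oppose for this pair; the across-period effect wins (325 vs 200 kJ/mol).
Cl > Br: they share group 17; the group trend gives Cl the larger value.
Note the exception: Ge has a higher electron affinity than As, contrary to the simple trend — adding an electron to As's half-filled 4p³ is unfavourable, so Ge (4p²) has the more exothermic EA.
Approximate values (kJ/mol): Al 42, S 200, Cl 349, Ge 119, As 78, Br 325.
So from lowest to highest: Al < As < Ge < S < Br < Cl.

Al < As < Ge < S < Br < Cl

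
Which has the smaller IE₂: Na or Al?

Al

The second ionization energy removes an electron from the +1 ion. For each element: Na⁺ is the bare [Ne] core; Al⁺ still has 2 valence electrons.
Pulling an electron out of a noble-gas core costs far more than removing a remaining valence electron, so Na sits at the high end of IE_2.
Approximate IE_2 values (kJ/mol): Na 4562, Al 1817.
Putting it together, IE_2: Al < Na.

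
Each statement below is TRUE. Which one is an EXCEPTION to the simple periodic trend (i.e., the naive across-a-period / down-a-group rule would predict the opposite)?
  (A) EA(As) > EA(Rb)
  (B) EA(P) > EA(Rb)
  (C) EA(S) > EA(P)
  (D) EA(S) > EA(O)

(D)

The general trend: electron affinity increases across a period and decreases down a group.
(A) As (period 4, group 15) vs Rb (period 5, group 1): the stated order agrees with the simple trend.
(B) P (period 3, group 15) vs Rb (period 5, group 1): the stated order agrees with the simple trend.
(C) S (period 3, group 16) vs P (period 3, group 15): the stated order agrees with the simple trend.
(D) S (period 3, group 16) vs O (period 2, group 16): the stated order contradicts the simple trend.
The exception is (D): the compact 2p subshell of O repels the added electron more than S's larger 3p does.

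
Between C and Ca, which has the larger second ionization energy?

C

Consider each +1 ion: C⁺ still has 3 valence electrons; Ca⁺ still has 1 valence electron.
All are still removing valence electrons, so compare the +1 ions as you would atoms: IE_2 generally rises across a period (higher Z_eff) and falls down a group (larger shell), subject to the usual subshell exceptions.
Valence configurations: C⁺ [He]2s²2p¹, Ca⁺ [Ar]4s¹.
Approximate IE_2 values (kJ/mol): C 2353, Ca 1145.
Overall IE_2 order: Ca < C.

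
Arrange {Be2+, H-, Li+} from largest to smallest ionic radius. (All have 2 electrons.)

All of these have 2 electrons, so size is governed by nuclear charge alone: the more protons, the stronger the pull on the same electron cloud, and the smaller the ion.
Nuclear charges: Be2+ (Z=4), Li+ (Z=3), H- (Z=1).
Largest to smallest: H- > Li+ > Be2+.

H- > Li+ > Be2+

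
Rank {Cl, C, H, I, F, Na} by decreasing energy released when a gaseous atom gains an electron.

Electron affinity generally becomes more exothermic across a period toward the halogens and less exothermic down a group.
These span different periods and groups, so the two trends combine.
H > Na: H sits above Na in group 1, so the down-group effect alone puts H higher.
C > H: the two effects oppose for this pair; the across-period effect wins (122 vs 73 kJ/mol).
I > C: the two effects oppose for this pair; the across-period effect wins (295 vs 122 kJ/mol).
F > I: F sits above I in group 17, so the down-group effect alone puts F higher.
Cl > F: this pair runs against the simple trend — see the exception note.
Note the exception: Cl has a higher electron affinity than F, contrary to the simple trend — F's small 2p subshell makes the incoming electron feel strong e⁻–e⁻ repulsion, so Cl actually releases more energy on gaining an electron.
For reference (kJ/mol): H 73, C 122, F 328, Na 53, Cl 349, I 295.
So from highest to lowest: Cl > F > I > C > H > Na.

Cl, F, I, C, H, Na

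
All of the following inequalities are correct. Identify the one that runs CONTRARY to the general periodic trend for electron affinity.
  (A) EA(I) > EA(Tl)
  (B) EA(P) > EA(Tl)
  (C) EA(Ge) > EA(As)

The general trend: electron affinity increases across a period and decreases down a group.
(A) I (period 5, group 17) vs Tl (period 6, group 13): the stated order agrees with the simple trend.
(B) P (period 3, group 15) vs Tl (period 6, group 13): the stated order agrees with the simple trend.
(C) Ge (period 4, group 14) vs As (period 4, group 15): the stated order contradicts the simple trend.
The exception is (C): adding an electron to As's half-filled 4p³ is unfavourable, so Ge (4p²) has the more exothermic EA.

(C)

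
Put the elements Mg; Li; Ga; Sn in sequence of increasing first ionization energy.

Li is in period 2, group 1; Mg is in period 3, group 2; Ga is in period 4, group 13; Sn is in period 5, group 14.
Across a period the outer electron is held more tightly (higher IE₁); down a group it sits in a higher shell, more shielded, and comes off more easily.
These sit on a diagonal, where the across-period and down-group effects partly cancel.
Ga > Li: the two effects oppose for this pair; the across-period effect wins (579 vs 520 kJ/mol).
Sn > Ga: period and group pull opposite ways; the across-period shift dominates (709 vs 579 kJ/mol).
Mg > Sn: period and group pull opposite ways; the down-group shift dominates (738 vs 709 kJ/mol).
For reference (kJ/mol): Li 520, Mg 738, Ga 579, Sn 709.
So from lowest to highest: Li < Ga < Sn < Mg.

Li < Ga < Sn < Mg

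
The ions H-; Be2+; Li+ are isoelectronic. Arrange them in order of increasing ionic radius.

All of these have 2 electrons, so size is governed by nuclear charge alone: the more protons, the stronger the pull on the same electron cloud, and the smaller the ion.
Nuclear charges: Be2+ (Z=4), Li+ (Z=3), H- (Z=1).
Smallest to largest: Be2+ < Li+ < H-.

Be2+, Li+, H-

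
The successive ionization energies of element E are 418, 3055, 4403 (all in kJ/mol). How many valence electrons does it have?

Look for the largest jump between consecutive ionization energies: IE2/IE1 ≈ 7.3, far larger than any earlier ratio.
That jump marks the point where a core electron is being removed. So the atom has 1 valence electron.

1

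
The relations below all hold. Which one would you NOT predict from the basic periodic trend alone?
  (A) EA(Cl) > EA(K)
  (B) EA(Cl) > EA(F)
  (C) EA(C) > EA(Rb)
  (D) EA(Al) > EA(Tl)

(B)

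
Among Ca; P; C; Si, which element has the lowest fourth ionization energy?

Si

After 3 electrons have been removed, what remains? Ca³⁺ is already 1 electron into the core; P³⁺ still has 2 valence electrons; C³⁺ still has 1 valence electron; Si³⁺ still has 1 valence electron.
Core electrons are held far more tightly than valence electrons, so Ca tops the IE_4 order.
Valence configurations: P³⁺ [Ne]3s², C³⁺ [He]2s¹, Si³⁺ [Ne]3s¹.
Tabulated IE_4 (kJ/mol): Ca 6491, P 4964, C 6223, Si 4356.
Putting it together, IE_4: Si < P < C < Ca.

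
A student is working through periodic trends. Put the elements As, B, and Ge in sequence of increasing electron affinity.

B is in period 2, group 13; Ge is in period 4, group 14; As is in period 4, group 15.
Adding an electron releases more energy for atoms nearer the top right (short of the noble gases).
Here both period and group differ, so the two effects have to be weighed against each other.
As > B: period and group pull opposite ways; the across-period shift dominates (78 vs 27 kJ/mol).
Ge > As: this pair runs against the simple trend — see the exception note.
Note the exception: Ge has a higher electron affinity than As, contrary to the simple trend — adding an electron to As's half-filled 4p³ is unfavourable, so Ge (4p²) has the more exothermic EA.
Approximate values (kJ/mol): B 27, Ge 119, As 78.
So from lowest to highest: B < As < Ge.

B < As < Ge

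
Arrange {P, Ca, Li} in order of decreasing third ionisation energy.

Li, Ca, P

The third ionization energy removes an electron from the +2 ion. For each element: P²⁺ still has 3 valence electrons; Ca²⁺ is the bare [Ar] core; Li²⁺ is already 1 electron into the core.
Core electrons are held far more tightly than valence electrons, so Ca and Li top the IE_3 order.
Approximate IE_3 values (kJ/mol): P 2914, Ca 4912, Li 11815.
So the third ionization energies run P < Ca < Li.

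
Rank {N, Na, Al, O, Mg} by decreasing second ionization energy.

Na > O > N > Al > Mg

Consider each +1 ion: N⁺ still has 4 valence electrons; Na⁺ is the bare [Ne] core; Al⁺ still has 2 valence electrons; O⁺ still has 5 valence electrons; Mg⁺ still has 1 valence electron.
Pulling an electron out of a noble-gas core costs far more than removing a remaining valence electron, so Na sits at the high end of IE_2.
Valence configurations: N⁺ [He]2s²2p², Al⁺ [Ne]3s², O⁺ [He]2s²2p³, Mg⁺ [Ne]3s¹.
The numbers (kJ/mol): N 2856, Na 4562, Al 1817, O 3388, Mg 1451.
Putting it together, IE_2: Mg < Al < N < O < Na.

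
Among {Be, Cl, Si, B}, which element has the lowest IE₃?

Consider each +2 ion: Be²⁺ is the bare [He] core; Cl²⁺ still has 5 valence electrons; Si²⁺ still has 2 valence electrons; B²⁺ still has 1 valence electron.
Pulling an electron out of a noble-gas core costs far more than removing a remaining valence electron, so Be sits at the high end of IE_3.
Valence configurations: Cl²⁺ [Ne]3s²3p³, Si²⁺ [Ne]3s², B²⁺ [He]2s¹.
Tabulated IE_3 (kJ/mol): Be 14849, Cl 3822, Si 3232, B 3660.
So the third ionization energies run Si < B < Cl < Be.

Si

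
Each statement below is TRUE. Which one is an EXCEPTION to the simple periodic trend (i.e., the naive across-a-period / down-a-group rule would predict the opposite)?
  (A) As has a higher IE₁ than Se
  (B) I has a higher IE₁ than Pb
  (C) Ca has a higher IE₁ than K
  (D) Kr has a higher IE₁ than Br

The general trend: IE₁ increases across a period and decreases down a group.
(A) As (period 4, group 15) vs Se (period 4, group 16): the stated order contradicts the simple trend.
(B) I (period 5, group 17) vs Pb (period 6, group 14): the stated order agrees with the simple trend.
(C) Ca (period 4, group 2) vs K (period 4, group 1): the stated order agrees with the simple trend.
(D) Kr (period 4, group 18) vs Br (period 4, group 17): the stated order agrees with the simple trend.
The exception is (A): Se (4p⁴) ionizes more easily than half-filled As (4p³).

(A)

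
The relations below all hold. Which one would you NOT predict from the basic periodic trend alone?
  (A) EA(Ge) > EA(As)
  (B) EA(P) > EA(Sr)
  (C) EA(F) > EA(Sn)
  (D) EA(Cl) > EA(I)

(A)

The general trend: electron affinity increases across a period and decreases down a group.
(A) Ge (period 4, group 14) vs As (period 4, group 15): the stated order contradicts the simple trend.
(B) P (period 3, group 15) vs Sr (period 5, group 2): the stated order agrees with the simple trend.
(C) F (period 2, group 17) vs Sn (period 5, group 14): the stated order agrees with the simple trend.
(D) Cl (period 3, group 17) vs I (period 5, group 17): the stated order agrees with the simple trend.
The exception is (A): adding an electron to As's half-filled 4p³ is unfavourable, so Ge (4p²) has the more exothermic EA.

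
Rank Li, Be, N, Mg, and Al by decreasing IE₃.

Be, Li, Mg, N, Al

IE_3 is the cost of taking one more electron from the +2 cation: Li²⁺ is already 1 electron into the core; Be²⁺ is the bare [He] core; N²⁺ still has 3 valence electrons; Mg²⁺ is the bare [Ne] core; Al²⁺ still has 1 valence electron.
Pulling an electron out of a noble-gas core costs far more than removing a remaining valence electron, so Mg, Li and Be sit at the high end of IE_3.
Valence configurations: N²⁺ [He]2s²2p¹, Al²⁺ [Ne]3s¹.
Tabulated IE_3 (kJ/mol): Li 11815, Be 14849, N 4578, Mg 7733, Al 2745.
Hence IE_3: Al < N < Mg < Li < Be.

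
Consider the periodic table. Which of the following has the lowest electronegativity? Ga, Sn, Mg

Atoms toward the upper right of the periodic table pull bonding electrons most strongly.
These sit on a diagonal, where the across-period and down-group effects partly cancel.
Ga > Mg: period and group pull opposite ways; the across-period shift dominates (1.81 vs 1.31).
Sn > Ga: period and group pull opposite ways; the across-period shift dominates (1.96 vs 1.81).
Tabulated electronegativity (Pauling): Mg 1.31, Ga 1.81, Sn 1.96.
The lowest electronegativity among these belongs to Mg.

Mg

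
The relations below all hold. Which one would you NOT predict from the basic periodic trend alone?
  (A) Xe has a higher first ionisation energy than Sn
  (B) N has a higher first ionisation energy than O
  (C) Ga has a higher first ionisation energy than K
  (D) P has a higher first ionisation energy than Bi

(B)

The general trend: first ionisation energy increases across a period and decreases down a group.
(A) Xe (period 5, group 18) vs Sn (period 5, group 14): the stated order agrees with the simple trend.
(B) N (period 2, group 15) vs O (period 2, group 16): the stated order contradicts the simple trend.
(C) Ga (period 4, group 13) vs K (period 4, group 1): the stated order agrees with the simple trend.
(D) P (period 3, group 15) vs Bi (period 6, group 15): the stated order agrees with the simple trend.
The exception is (B): pairing an electron in O's 2p⁴ costs repulsion energy, so O ionizes more easily than half-filled N (2p³).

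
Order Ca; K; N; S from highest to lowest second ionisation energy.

K > N > S > Ca

IE_2 is the cost of taking one more electron from the +1 cation: Ca⁺ still has 1 valence electron; K⁺ is the bare [Ar] core; N⁺ still has 4 valence electrons; S⁺ still has 5 valence electrons.
Breaking into a closed-shell core is much more expensive than removing a leftover valence electron — K has the largest IE_2 here.
Valence configurations: Ca⁺ [Ar]4s¹, N⁺ [He]2s²2p², S⁺ [Ne]3s²3p³.
The numbers (kJ/mol): Ca 1145, K 3052, N 2856, S 2252.
Hence IE_2: Ca < S < N < K.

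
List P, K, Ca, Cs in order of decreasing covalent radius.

Cs > K > Ca > P

P is in period 3, group 15; K is in period 4, group 1; Ca is in period 4, group 2; Cs is in period 6, group 1.
Across a period the added protons contract the valence shell; down a group each new principal shell makes the atom larger.
Here both period and group differ, so the two effects have to be weighed against each other.
Ca > P: relative to P, both the across-period and down-group shifts push Ca's atomic radius up.
K > Ca: K lies to the left of Ca in period 4, so the across-period effect alone puts K larger.
Cs > K: Cs sits below K in group 1, so the down-group effect alone puts Cs larger.
Tabulated atomic radius (pm): P 111, K 196, Ca 171, Cs 232.
So from largest to smallest: Cs > K > Ca > P.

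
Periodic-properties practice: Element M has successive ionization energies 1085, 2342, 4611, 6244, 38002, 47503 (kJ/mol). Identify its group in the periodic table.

Group 14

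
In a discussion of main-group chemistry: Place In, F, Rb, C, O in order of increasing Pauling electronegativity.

Smaller atoms with higher effective nuclear charge are more electronegative.
These span different periods and groups, so the two trends combine.
In > Rb: both are in period 5; the period trend gives In the larger value.
C > In: relative to In, both the across-period and down-group shifts push C's electronegativity up.
O > C: both are in period 2; the period trend gives O the larger value.
F > O: both are in period 2; the period trend gives F the larger value.
Approximate values (Pauling): C 2.55, O 3.44, F 3.98, Rb 0.82, In 1.78.
So from lowest to highest: Rb < In < C < O < F.

Rb, In, C, O, F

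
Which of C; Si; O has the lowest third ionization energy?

After 2 electrons have been removed, what remains? C²⁺ still has 2 valence electrons; Si²⁺ still has 2 valence electrons; O²⁺ still has 4 valence electrons.
All are still removing valence electrons, so compare the +2 ions as you would atoms: IE_3 generally rises across a period (higher Z_eff) and falls down a group (larger shell), subject to the usual subshell exceptions.
Valence configurations: C²⁺ [He]2s², Si²⁺ [Ne]3s², O²⁺ [He]2s²2p².
The numbers (kJ/mol): C 4620, Si 3232, O 5300.
Hence IE_3: Si < C < O.

Si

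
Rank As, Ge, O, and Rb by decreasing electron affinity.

O > Ge > As > Rb

O is in period 2, group 16; Ge is in period 4, group 14; As is in period 4, group 15; Rb is in period 5, group 1.
EA tends to increase across a period and decrease down a group, though the pattern is less regular than for IE or radius.
Here both period and group differ, so the two effects have to be weighed against each other.
As > Rb: relative to Rb, both the across-period and down-group shifts push As's electron affinity up.
Ge > As: this pair runs against the simple trend — see the exception note.
O > Ge: both effects reinforce here, so O is clearly the higher of the two.
Note the exception: Ge has a higher electron affinity than As, contrary to the simple trend — adding an electron to As's half-filled 4p³ is unfavourable, so Ge (4p²) has the more exothermic EA.
Tabulated electron affinity (kJ/mol): O 141, Ge 119, As 78, Rb 47.
So from highest to lowest: O > Ge > As > Rb.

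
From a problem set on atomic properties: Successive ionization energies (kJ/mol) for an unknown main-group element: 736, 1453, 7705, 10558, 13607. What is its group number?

Group 2

Look for the largest jump between consecutive ionization energies: IE3/IE2 ≈ 5.3, far larger than any earlier ratio.
That jump marks the point where a core electron is being removed. So the atom has 2 valence electrons.
A main-group element with 2 valence electrons is in group 2.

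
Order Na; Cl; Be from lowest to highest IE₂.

Be, Cl, Na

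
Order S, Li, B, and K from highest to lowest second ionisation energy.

Li > K > B > S

IE_2 is the cost of taking one more electron from the +1 cation: S⁺ still has 5 valence electrons; Li⁺ is the bare [He] core; B⁺ still has 2 valence electrons; K⁺ is the bare [Ar] core.
Core electrons are held far more tightly than valence electrons, so K and Li top the IE_2 order.
Valence configurations: S⁺ [Ne]3s²3p³, B⁺ [He]2s².
The numbers (kJ/mol): S 2252, Li 7298, B 2427, K 3052.
So the second ionization energies run S < B < K < Li.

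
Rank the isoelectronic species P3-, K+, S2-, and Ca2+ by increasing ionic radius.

All of these have 18 electrons, so size is governed by nuclear charge alone: the more protons, the stronger the pull on the same electron cloud, and the smaller the ion.
Nuclear charges: Ca2+ (Z=20), K+ (Z=19), S2- (Z=16), P3- (Z=15).
Smallest to largest: Ca2+ < K+ < S2- < P3-.

Ca2+, K+, S2-, P3-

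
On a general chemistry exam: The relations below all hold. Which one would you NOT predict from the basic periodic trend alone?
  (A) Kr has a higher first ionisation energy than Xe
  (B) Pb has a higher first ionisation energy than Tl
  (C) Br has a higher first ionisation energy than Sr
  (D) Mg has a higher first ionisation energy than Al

(D)

The general trend: first ionisation energy increases across a period and decreases down a group.
(A) Kr (period 4, group 18) vs Xe (period 5, group 18): the stated order agrees with the simple trend.
(B) Pb (period 6, group 14) vs Tl (period 6, group 13): the stated order agrees with the simple trend.
(C) Br (period 4, group 17) vs Sr (period 5, group 2): the stated order agrees with the simple trend.
(D) Mg (period 3, group 2) vs Al (period 3, group 13): the stated order contradicts the simple trend.
The exception is (D): Al's single 3p electron is easier to remove than one from Mg's filled 3s².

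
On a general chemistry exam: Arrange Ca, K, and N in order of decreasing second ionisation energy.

K > N > Ca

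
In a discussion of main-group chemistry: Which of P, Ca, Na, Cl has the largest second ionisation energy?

Na

IE_2 is the cost of taking one more electron from the +1 cation: P⁺ still has 4 valence electrons; Ca⁺ still has 1 valence electron; Na⁺ is the bare [Ne] core; Cl⁺ still has 6 valence electrons.
Core electrons are held far more tightly than valence electrons, so Na tops the IE_2 order.
Valence configurations: P⁺ [Ne]3s²3p², Ca⁺ [Ar]4s¹, Cl⁺ [Ne]3s²3p⁴.
The numbers (kJ/mol): P 1907, Ca 1145, Na 4562, Cl 2298.
Hence IE_2: Ca < P < Cl < Na.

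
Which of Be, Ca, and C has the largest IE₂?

C

IE_2 is the cost of taking one more electron from the +1 cation: Be⁺ still has 1 valence electron; Ca⁺ still has 1 valence electron; C⁺ still has 3 valence electrons.
All are still removing valence electrons, so compare the +1 ions as you would atoms: IE_2 generally rises across a period (higher Z_eff) and falls down a group (larger shell), subject to the usual subshell exceptions.
Valence configurations: Be⁺ [He]2s¹, Ca⁺ [Ar]4s¹, C⁺ [He]2s²2p¹.
The numbers (kJ/mol): Be 1757, Ca 1145, C 2353.
Putting it together, IE_2: Ca < Be < C.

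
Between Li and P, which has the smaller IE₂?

P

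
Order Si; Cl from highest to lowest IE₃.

Consider each +2 ion: Si²⁺ still has 2 valence electrons; Cl²⁺ still has 5 valence electrons.
All are still removing valence electrons, so compare the +2 ions as you would atoms: IE_3 generally rises across a period (higher Z_eff) and falls down a group (larger shell), subject to the usual subshell exceptions.
Valence configurations: Si²⁺ [Ne]3s², Cl²⁺ [Ne]3s²3p³.
The numbers (kJ/mol): Si 3232, Cl 3822.
Putting it together, IE_3: Si < Cl.

Cl > Si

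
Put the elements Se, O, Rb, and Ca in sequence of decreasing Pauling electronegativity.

O, Se, Ca, Rb

Smaller atoms with higher effective nuclear charge are more electronegative.
Neither a single period nor a single group — weigh both effects.
Ca > Rb: both effects reinforce here, so Ca is clearly the higher of the two.
Se > Ca: both are in period 4; the period trend gives Se the larger value.
O > Se: O sits above Se in group 16, so the down-group effect alone puts O higher.
Tabulated electronegativity (Pauling): O 3.44, Ca 1.00, Se 2.55, Rb 0.82.
So from highest to lowest: O > Se > Ca > Rb.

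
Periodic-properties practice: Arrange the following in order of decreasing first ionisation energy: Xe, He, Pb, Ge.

He is in period 1, group 18; Ge is in period 4, group 14; Xe is in period 5, group 18; Pb is in period 6, group 14.
First ionization energy rises across a period (greater Z_eff holds electrons more tightly) and falls down a group (valence electrons are farther from the nucleus).
Neither a single period nor a single group — weigh both effects.
Ge > Pb: Ge sits above Pb in group 14, so the down-group effect alone puts Ge higher.
Xe > Ge: period and group pull opposite ways; the across-period shift dominates (1170 vs 762 kJ/mol).
He > Xe: He sits above Xe in group 18, so the down-group effect alone puts He higher.
Approximate values (kJ/mol): He 2372, Ge 762, Xe 1170, Pb 716.
So from highest to lowest: He > Xe > Ge > Pb.

He > Xe > Ge > Pb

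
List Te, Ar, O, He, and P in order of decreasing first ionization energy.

He is in period 1, group 18; O is in period 2, group 16; P is in period 3, group 15; Ar is in period 3, group 18; Te is in period 5, group 16.
Removing the outermost electron gets harder across a period and easier down a group.
Neither a single period nor a single group — weigh both effects.
P > Te: period and group pull opposite ways; the down-group shift dominates (1012 vs 869 kJ/mol).
O > P: relative to P, both the across-period and down-group shifts push O's first ionization energy up.
Ar > O: period and group pull opposite ways; the across-period shift dominates (1521 vs 1314 kJ/mol).
He > Ar: they share group 18; the group trend gives He the larger value.
Tabulated first ionization energy (kJ/mol): He 2372, O 1314, P 1012, Ar 1521, Te 869.
So from highest to lowest: He > Ar > O > P > Te.

He, Ar, O, P, Te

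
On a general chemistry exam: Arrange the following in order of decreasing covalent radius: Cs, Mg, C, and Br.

Cs, Mg, Br, C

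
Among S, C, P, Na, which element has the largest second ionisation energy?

Na

IE_2 is the cost of taking one more electron from the +1 cation: S⁺ still has 5 valence electrons; C⁺ still has 3 valence electrons; P⁺ still has 4 valence electrons; Na⁺ is the bare [Ne] core.
Breaking into a closed-shell core is much more expensive than removing a leftover valence electron — Na has the largest IE_2 here.
Valence configurations: S⁺ [Ne]3s²3p³, C⁺ [He]2s²2p¹, P⁺ [Ne]3s²3p².
Tabulated IE_2 (kJ/mol): S 2252, C 2353, P 1907, Na 4562.
So the second ionization energies run P < S < C < Na.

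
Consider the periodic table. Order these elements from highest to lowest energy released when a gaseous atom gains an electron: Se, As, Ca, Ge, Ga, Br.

Ca is in period 4, group 2; Ga is in period 4, group 13; Ge is in period 4, group 14; As is in period 4, group 15; Se is in period 4, group 16; Br is in period 4, group 17.
Adding an electron releases more energy for atoms nearer the top right (short of the noble gases).
All lie in period 4; the across-period trend (electron affinity increases left to right) applies, with the exception below.
Note the exception: Ge has a higher electron affinity than As, contrary to the simple trend — adding an electron to As's half-filled 4p³ is unfavourable, so Ge (4p²) has the more exothermic EA.
Tabulated electron affinity (kJ/mol): Ca 2, Ga 29, Ge 119, As 78, Se 195, Br 325.
So from highest to lowest: Br > Se > Ge > As > Ga > Ca.

Br > Se > Ge > As > Ga > Ca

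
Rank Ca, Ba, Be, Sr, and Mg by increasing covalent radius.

Radius decreases left→right (rising Z_eff, same n) and increases top→bottom (higher n).
All are in group 2, so atomic radius increases down the group.
So from smallest to largest: Be < Mg < Ca < Sr < Ba.

Be < Mg < Ca < Sr < Ba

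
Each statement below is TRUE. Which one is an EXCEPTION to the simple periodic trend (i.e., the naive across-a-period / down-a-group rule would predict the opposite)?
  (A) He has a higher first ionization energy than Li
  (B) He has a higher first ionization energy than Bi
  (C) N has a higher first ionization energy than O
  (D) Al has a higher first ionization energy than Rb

The general trend: first ionization energy increases across a period and decreases down a group.
(A) He (period 1, group 18) vs Li (period 2, group 1): the stated order agrees with the simple trend.
(B) He (period 1, group 18) vs Bi (period 6, group 15): the stated order agrees with the simple trend.
(C) N (period 2, group 15) vs O (period 2, group 16): the stated order contradicts the simple trend.
(D) Al (period 3, group 13) vs Rb (period 5, group 1): the stated order agrees with the simple trend.
The exception is (C): pairing an electron in O's 2p⁴ costs repulsion energy, so O ionizes more easily than half-filled N (2p³).

(C)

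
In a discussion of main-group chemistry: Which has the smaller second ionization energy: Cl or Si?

The second ionization energy removes an electron from the +1 ion. For each element: Cl⁺ still has 6 valence electrons; Si⁺ still has 3 valence electrons.
All are still removing valence electrons, so compare the +1 ions as you would atoms: IE_2 generally rises across a period (higher Z_eff) and falls down a group (larger shell), subject to the usual subshell exceptions.
Valence configurations: Cl⁺ [Ne]3s²3p⁴, Si⁺ [Ne]3s²3p¹.
Approximate IE_2 values (kJ/mol): Cl 2298, Si 1577.
Putting it together, IE_2: Si < Cl.

Si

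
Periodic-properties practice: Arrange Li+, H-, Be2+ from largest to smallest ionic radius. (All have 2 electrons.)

H- > Li+ > Be2+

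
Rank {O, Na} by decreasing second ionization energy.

Na, O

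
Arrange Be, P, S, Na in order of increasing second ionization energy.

Be < P < S < Na

The second ionization energy removes an electron from the +1 ion. For each element: Be⁺ still has 1 valence electron; P⁺ still has 4 valence electrons; S⁺ still has 5 valence electrons; Na⁺ is the bare [Ne] core.
Pulling an electron out of a noble-gas core costs far more than removing a remaining valence electron, so Na sits at the high end of IE_2.
Valence configurations: Be⁺ [He]2s¹, P⁺ [Ne]3s²3p², S⁺ [Ne]3s²3p³.
Tabulated IE_2 (kJ/mol): Be 1757, P 1907, S 2252, Na 4562.
Hence IE_2: Be < P < S < Na.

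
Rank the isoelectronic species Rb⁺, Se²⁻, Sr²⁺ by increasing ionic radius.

All of these have 36 electrons, so size is governed by nuclear charge alone: the more protons, the stronger the pull on the same electron cloud, and the smaller the ion.
Nuclear charges: Sr²⁺ (Z=38), Rb⁺ (Z=37), Se²⁻ (Z=34).
Smallest to largest: Sr²⁺ < Rb⁺ < Se²⁻.

Sr²⁺ < Rb⁺ < Se²⁻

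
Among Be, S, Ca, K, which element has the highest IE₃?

Consider each +2 ion: Be²⁺ is the bare [He] core; S²⁺ still has 4 valence electrons; Ca²⁺ is the bare [Ar] core; K²⁺ is already 1 electron into the core.
Core electrons are held far more tightly than valence electrons, so K, Ca and Be top the IE_3 order.
The numbers (kJ/mol): Be 14849, S 3357, Ca 4912, K 4420.
Putting it together, IE_3: S < K < Ca < Be.

Be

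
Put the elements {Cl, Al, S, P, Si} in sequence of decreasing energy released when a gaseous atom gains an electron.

Cl, S, Si, P, Al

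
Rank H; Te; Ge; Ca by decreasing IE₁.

H > Te > Ge > Ca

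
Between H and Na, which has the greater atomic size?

Moving right in a period, electrons are added to the same shell under a stronger nuclear pull, so atoms get smaller; moving down, a new shell is opened and atoms get larger.
All are in group 1, so atomic radius increases down the group.
So Na has the greater atomic size (Na > H).

Na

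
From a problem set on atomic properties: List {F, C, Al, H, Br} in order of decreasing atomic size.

H is in period 1, group 1; C is in period 2, group 14; F is in period 2, group 17; Al is in period 3, group 13; Br is in period 4, group 17.
Moving right in a period, electrons are added to the same shell under a stronger nuclear pull, so atoms get smaller; moving down, a new shell is opened and atoms get larger.
These span different periods and groups, so the two trends combine.
F > H: the two effects oppose for this pair; the down-group effect wins (64 vs 32 pm).
C > F: both are in period 2; the period trend gives C the larger value.
Br > C: period and group pull opposite ways; the down-group shift dominates (114 vs 75 pm).
Al > Br: the two effects oppose for this pair; the across-period effect wins (126 vs 114 pm).
For reference (pm): H 32, C 75, F 64, Al 126, Br 114.
So from largest to smallest: Al > Br > C > F > H.

Al, Br, C, F, H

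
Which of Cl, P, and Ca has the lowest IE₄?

After 3 electrons have been removed, what remains? Cl³⁺ still has 4 valence electrons; P³⁺ still has 2 valence electrons; Ca³⁺ is already 1 electron into the core.
Pulling an electron out of a noble-gas core costs far more than removing a remaining valence electron, so Ca sits at the high end of IE_4.
Valence configurations: Cl³⁺ [Ne]3s²3p², P³⁺ [Ne]3s².
Approximate IE_4 values (kJ/mol): Cl 5159, P 4964, Ca 6491.
So the fourth ionization energies run P < Cl < Ca.

P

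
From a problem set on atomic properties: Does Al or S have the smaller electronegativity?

Al is in period 3, group 13; S is in period 3, group 16.
Atoms toward the upper right of the periodic table pull bonding electrons most strongly.
All lie in period 3, so electronegativity increases left to right.
So Al has the smaller electronegativity (Al < S).

Al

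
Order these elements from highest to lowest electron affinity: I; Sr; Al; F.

F, I, Al, Sr

F is in period 2, group 17; Al is in period 3, group 13; Sr is in period 5, group 2; I is in period 5, group 17.
Adding an electron releases more energy for atoms nearer the top right (short of the noble gases).
Neither a single period nor a single group — weigh both effects.
Al > Sr: both effects reinforce here, so Al is clearly the higher of the two.
I > Al: the two effects oppose for this pair; the across-period effect wins (295 vs 42 kJ/mol).
F > I: they share group 17; the group trend gives F the larger value.
For reference (kJ/mol): F 328, Al 42, Sr 5, I 295.
So from highest to lowest: F > I > Al > Sr.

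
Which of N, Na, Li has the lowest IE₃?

Consider each +2 ion: N²⁺ still has 3 valence electrons; Na²⁺ is already 1 electron into the core; Li²⁺ is already 1 electron into the core.
Pulling an electron out of a noble-gas core costs far more than removing a remaining valence electron, so Na and Li sit at the high end of IE_3.
Approximate IE_3 values (kJ/mol): N 4578, Na 6910, Li 11815.
Hence IE_3: N < Na < Li.

N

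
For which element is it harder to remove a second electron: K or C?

Consider each +1 ion: K⁺ is the bare [Ar] core; C⁺ still has 3 valence electrons.
Breaking into a closed-shell core is much more expensive than removing a leftover valence electron — K has the largest IE_2 here.
Tabulated IE_2 (kJ/mol): K 3052, C 2353.
Overall IE_2 order: C < K.

K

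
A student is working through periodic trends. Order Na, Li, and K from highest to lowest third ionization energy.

After 2 electrons have been removed, what remains? Na²⁺ is already 1 electron into the core; Li²⁺ is already 1 electron into the core; K²⁺ is already 1 electron into the core.
All of these are removing an electron from a noble-gas core or deeper; the smaller core (lower principal quantum number) is held far more tightly, and within a period the higher nuclear charge binds the same core more tightly.
Approximate IE_3 values (kJ/mol): Na 6910, Li 11815, K 4420.
Putting it together, IE_3: K < Na < Li.

Li > Na > K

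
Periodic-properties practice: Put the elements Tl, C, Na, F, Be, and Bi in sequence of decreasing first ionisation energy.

Be is in period 2, group 2; C is in period 2, group 14; F is in period 2, group 17; Na is in period 3, group 1; Tl is in period 6, group 13; Bi is in period 6, group 15.
Removing the outermost electron gets harder across a period and easier down a group.
These span different periods and groups, so the two trends combine.
Tl > Na: period and group pull opposite ways; the across-period shift dominates (589 vs 496 kJ/mol).
Bi > Tl: both are in period 6; the period trend gives Bi the larger value.
Be > Bi: the two effects oppose for this pair; the down-group effect wins (900 vs 703 kJ/mol).
C > Be: C lies to the right of Be in period 2, so the across-period effect alone puts C higher.
F > C: F lies to the right of C in period 2, so the across-period effect alone puts F higher.
Approximate values (kJ/mol): Be 900, C 1086, F 1681, Na 496, Tl 589, Bi 703.
So from highest to lowest: F > C > Be > Bi > Tl > Na.

F > C > Be > Bi > Tl > Na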